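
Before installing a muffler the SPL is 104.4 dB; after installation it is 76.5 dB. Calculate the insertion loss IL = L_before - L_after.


Insertion loss = SPL without muffler - SPL with muffler
IL = 104.4 - 76.5 = 27.9 dB


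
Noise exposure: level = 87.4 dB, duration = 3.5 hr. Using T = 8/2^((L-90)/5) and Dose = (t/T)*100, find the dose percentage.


T_allowed = 8 / 2^((87.4 - 90)/5) = 11.4716 hr
Dose = 3.5 / 11.4716 * 100 = 30.51 %


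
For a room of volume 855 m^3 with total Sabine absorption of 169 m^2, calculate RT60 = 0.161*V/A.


RT60 = 0.161 * 855 / 169 = 0.81453 s


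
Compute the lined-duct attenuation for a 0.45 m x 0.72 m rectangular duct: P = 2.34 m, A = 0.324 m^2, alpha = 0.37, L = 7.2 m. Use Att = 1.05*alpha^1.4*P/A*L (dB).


alpha^1.4 = 0.37^1.4 = 0.248589
Attenuation rate = 1.05 * alpha^1.4 * P / A
= 1.05 * 0.248589 * 2.34 / 0.324 = 1.88513 dB/m
Total Att = 1.88513 * 7.2 = 13.573 dB


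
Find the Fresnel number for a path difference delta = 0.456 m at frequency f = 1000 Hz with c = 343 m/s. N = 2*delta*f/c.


N = 2*delta*f/c = 2*delta/lambda, where lambda = c/f
lambda = 343 / 1000 = 0.343 m
N = 2 * 0.456 / 0.343 = 2.6589


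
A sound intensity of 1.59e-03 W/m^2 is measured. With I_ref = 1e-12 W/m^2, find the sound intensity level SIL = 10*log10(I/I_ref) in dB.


I / I_ref = 1.59e-03 / 1e-12 = 1.59e+09
SIL = 10 * log10(1.59e+09) = 92.014 dB


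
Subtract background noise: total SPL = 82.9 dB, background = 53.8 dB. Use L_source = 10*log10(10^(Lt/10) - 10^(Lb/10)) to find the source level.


10^(82.9/10) = 1.94984e+08
10^(53.8/10) = 239883
Difference = 1.94984e+08 - 239883 = 1.94744e+08
L_source = 10*log10(1.94744e+08) = 82.895 dB


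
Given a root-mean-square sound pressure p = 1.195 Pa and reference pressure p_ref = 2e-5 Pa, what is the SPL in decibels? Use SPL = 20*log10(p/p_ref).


p / p_ref = 1.195 / 2e-5 = 59750
SPL = 20 * log10(59750) = 95.527 dB


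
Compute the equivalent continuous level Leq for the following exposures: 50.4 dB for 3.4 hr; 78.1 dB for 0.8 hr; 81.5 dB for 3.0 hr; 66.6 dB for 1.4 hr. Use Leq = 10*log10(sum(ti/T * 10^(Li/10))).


T_total = 3.4 + 0.8 + 3.0 + 1.4 = 8.6 hr
(3.4/8.6) * 10^(50.4/10) = 43349.1
(0.8/8.6) * 10^(78.1/10) = 6.00609e+06
(3.0/8.6) * 10^(81.5/10) = 4.92746e+07
(1.4/8.6) * 10^(66.6/10) = 744097
Sum = 43349.1 + 6.00609e+06 + 4.92746e+07 + 744097 = 5.60681e+07
Leq = 10*log10(5.60681e+07) = 77.487 dB


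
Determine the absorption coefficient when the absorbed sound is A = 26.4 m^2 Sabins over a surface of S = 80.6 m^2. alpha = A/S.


Absorption coefficient = absorbed power / incident power
alpha = A / S = 26.4 / 80.6 = 0.32754


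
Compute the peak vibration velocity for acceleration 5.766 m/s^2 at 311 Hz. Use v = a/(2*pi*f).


omega = 2*pi*f = 2*pi*311 = 1954.07 rad/s
v = a / omega = 5.766 / 1954.07 = 0.0029508 m/s


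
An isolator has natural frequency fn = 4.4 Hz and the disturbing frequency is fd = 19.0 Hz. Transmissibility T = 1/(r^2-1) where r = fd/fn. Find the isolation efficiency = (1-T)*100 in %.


r = 19.0 / 4.4 = 4.31818
r^2 - 1 = 4.31818^2 - 1 = 17.6467
T = 1/17.6467 = 0.0566678
Efficiency = (1 - 0.0566678)*100 = 94.333 %


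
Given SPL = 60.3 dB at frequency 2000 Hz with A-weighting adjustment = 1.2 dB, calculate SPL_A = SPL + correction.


A-weighting table: 2000 Hz -> 1.2 dB correction
SPL_A = SPL + correction = 60.3 + (1.2) = 61.5 dBA


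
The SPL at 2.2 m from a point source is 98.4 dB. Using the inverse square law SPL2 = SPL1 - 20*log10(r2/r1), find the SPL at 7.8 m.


r2/r1 = 7.8/2.2 = 3.54545
Correction = 20*log10(3.54545) = 10.9934 dB
SPL2 = 98.4 - 10.9934 = 87.407 dB


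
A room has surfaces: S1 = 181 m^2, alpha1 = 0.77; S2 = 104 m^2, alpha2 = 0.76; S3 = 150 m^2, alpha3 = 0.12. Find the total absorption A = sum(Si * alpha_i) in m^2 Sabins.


181 * 0.77 = 139.37
104 * 0.76 = 79.04
150 * 0.12 = 18
A_total = 139.37 + 79.04 + 18 = 236.41 m^2


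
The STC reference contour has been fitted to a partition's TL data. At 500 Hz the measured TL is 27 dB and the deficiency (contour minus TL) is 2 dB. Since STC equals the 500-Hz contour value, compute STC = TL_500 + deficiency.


By ASTM E413, STC = value of the fitted reference contour at 500 Hz.
Contour value at 500 Hz = TL_500 + deficiency = 27 + 2 = 29
STC = 29


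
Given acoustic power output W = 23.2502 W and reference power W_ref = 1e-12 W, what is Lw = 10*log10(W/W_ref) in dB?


W / W_ref = 23.2502 / 1e-12 = 2.32502e+13
Lw = 10 * log10(2.32502e+13) = 133.66 dB


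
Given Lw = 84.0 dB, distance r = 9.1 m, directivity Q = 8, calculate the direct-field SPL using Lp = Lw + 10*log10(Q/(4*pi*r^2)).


4*pi*r^2 = 4*pi*9.1^2 = 1040.62 m^2
Q / (4*pi*r^2) = 8 / 1040.62 = 0.00768772
Lp = 84.0 + 10*log10(0.00768772) = 62.858 dB


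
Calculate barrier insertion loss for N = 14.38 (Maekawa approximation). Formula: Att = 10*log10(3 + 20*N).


3 + 20*N = 3 + 20*14.38 = 290.6
Att = 10*log10(290.6) = 24.633 dB


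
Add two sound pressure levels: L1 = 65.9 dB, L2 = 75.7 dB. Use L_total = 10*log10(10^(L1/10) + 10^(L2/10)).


10^(65.9/10) = 3.89045e+06
10^(75.7/10) = 3.71535e+07
Sum = 3.89045e+06 + 3.71535e+07 = 4.1044e+07
L_total = 10*log10(4.1044e+07) = 76.132 dB


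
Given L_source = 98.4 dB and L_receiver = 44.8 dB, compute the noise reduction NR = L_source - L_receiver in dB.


NR = L_source - L_receiver (difference between source and receiving room levels)
NR = 98.4 - 44.8 = 53.6 dB


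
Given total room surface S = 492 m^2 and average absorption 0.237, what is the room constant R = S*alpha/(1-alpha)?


R = 492 * 0.237 / (1 - 0.237) = 152.82 m^2


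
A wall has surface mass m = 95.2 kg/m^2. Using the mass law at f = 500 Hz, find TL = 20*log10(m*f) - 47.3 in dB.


m * f = 95.2 * 500 = 47600
20*log10(47600) = 93.5521 dB
TL = 93.5521 - 47.3 = 46.252 dB


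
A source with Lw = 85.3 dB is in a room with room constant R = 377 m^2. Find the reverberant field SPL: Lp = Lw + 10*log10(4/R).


4/R = 4/377 = 0.0106101
Lp = 85.3 + 10*log10(0.0106101) = 65.557 dB


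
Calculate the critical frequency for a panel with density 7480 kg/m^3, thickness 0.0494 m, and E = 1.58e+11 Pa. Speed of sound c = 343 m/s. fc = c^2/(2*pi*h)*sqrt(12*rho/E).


12*rho/E = 12*7480/1.58e+11 = 5.68101e-07
sqrt(12*rho/E) = sqrt(5.68101e-07) = 0.000753725
c^2/(2*pi*h) = 343^2/(2*pi*0.0494) = 379037
fc = 379037 * 0.000753725 = 285.69 Hz


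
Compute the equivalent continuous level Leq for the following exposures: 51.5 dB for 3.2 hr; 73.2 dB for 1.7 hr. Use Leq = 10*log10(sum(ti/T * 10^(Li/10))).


T_total = 3.2 + 1.7 = 4.9 hr
(3.2/4.9) * 10^(51.5/10) = 92247.3
(1.7/4.9) * 10^(73.2/10) = 7.24858e+06
Sum = 92247.3 + 7.24858e+06 = 7.34083e+06
Leq = 10*log10(7.34083e+06) = 68.657 dB


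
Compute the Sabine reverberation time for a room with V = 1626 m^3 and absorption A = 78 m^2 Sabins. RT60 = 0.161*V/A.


RT60 = 0.161 * 1626 / 78 = 3.3562 s


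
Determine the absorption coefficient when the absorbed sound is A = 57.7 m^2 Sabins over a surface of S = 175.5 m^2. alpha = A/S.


Absorption coefficient = absorbed power / incident power
alpha = A / S = 57.7 / 175.5 = 0.32877


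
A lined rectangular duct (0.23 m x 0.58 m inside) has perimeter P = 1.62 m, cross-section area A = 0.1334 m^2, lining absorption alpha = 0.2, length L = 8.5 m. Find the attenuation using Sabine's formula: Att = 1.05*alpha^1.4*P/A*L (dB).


alpha^1.4 = 0.2^1.4 = 0.105061
Attenuation rate = 1.05 * alpha^1.4 * P / A
= 1.05 * 0.105061 * 1.62 / 0.1334 = 1.33965 dB/m
Total Att = 1.33965 * 8.5 = 11.387 dB


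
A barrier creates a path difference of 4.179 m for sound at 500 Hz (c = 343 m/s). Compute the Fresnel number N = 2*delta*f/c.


N = 2*delta*f/c = 2*delta/lambda, where lambda = c/f
lambda = 343 / 500 = 0.686 m
N = 2 * 4.179 / 0.686 = 12.184


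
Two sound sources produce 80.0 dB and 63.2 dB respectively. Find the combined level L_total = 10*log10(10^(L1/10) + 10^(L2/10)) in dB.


10^(80.0/10) = 1e+08
10^(63.2/10) = 2.0893e+06
Sum = 1e+08 + 2.0893e+06 = 1.02089e+08
L_total = 10*log10(1.02089e+08) = 80.09 dB


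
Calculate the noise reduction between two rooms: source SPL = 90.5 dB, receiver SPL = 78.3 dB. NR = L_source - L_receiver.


NR = L_source - L_receiver (difference between source and receiving room levels)
NR = 90.5 - 78.3 = 12.2 dB


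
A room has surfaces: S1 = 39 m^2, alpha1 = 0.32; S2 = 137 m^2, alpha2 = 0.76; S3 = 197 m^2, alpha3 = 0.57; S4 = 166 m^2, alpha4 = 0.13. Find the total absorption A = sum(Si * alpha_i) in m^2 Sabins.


39 * 0.32 = 12.48
137 * 0.76 = 104.12
197 * 0.57 = 112.29
166 * 0.13 = 21.58
A_total = 12.48 + 104.12 + 112.29 + 21.58 = 250.47 m^2


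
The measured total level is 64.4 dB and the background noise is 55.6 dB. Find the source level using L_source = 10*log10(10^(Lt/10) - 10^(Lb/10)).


10^(64.4/10) = 2.75423e+06
10^(55.6/10) = 363078
Difference = 2.75423e+06 - 363078 = 2.39115e+06
L_source = 10*log10(2.39115e+06) = 63.786 dB


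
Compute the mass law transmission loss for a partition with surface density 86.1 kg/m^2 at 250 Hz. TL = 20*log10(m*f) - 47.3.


m * f = 86.1 * 250 = 21525
20*log10(21525) = 86.6589 dB
TL = 86.6589 - 47.3 = 39.359 dB


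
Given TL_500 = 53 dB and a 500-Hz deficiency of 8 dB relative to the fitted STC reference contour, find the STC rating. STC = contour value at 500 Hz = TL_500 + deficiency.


By ASTM E413, STC = value of the fitted reference contour at 500 Hz.
Contour value at 500 Hz = TL_500 + deficiency = 53 + 8 = 61
STC = 61


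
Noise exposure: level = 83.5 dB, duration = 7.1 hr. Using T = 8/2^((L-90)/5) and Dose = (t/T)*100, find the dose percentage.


T_allowed = 8 / 2^((83.5 - 90)/5) = 19.6983 hr
Dose = 7.1 / 19.6983 * 100 = 36.044 %


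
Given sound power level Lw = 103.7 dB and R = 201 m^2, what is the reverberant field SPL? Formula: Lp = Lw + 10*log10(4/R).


4/R = 4/201 = 0.0199005
Lp = 103.7 + 10*log10(0.0199005) = 86.689 dB


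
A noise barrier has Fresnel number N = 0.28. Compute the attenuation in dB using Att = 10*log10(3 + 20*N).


3 + 20*N = 3 + 20*0.28 = 8.6
Att = 10*log10(8.6) = 9.345 dB


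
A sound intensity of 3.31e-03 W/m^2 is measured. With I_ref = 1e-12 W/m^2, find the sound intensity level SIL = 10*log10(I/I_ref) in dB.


I / I_ref = 3.31e-03 / 1e-12 = 3.31e+09
SIL = 10 * log10(3.31e+09) = 95.198 dB


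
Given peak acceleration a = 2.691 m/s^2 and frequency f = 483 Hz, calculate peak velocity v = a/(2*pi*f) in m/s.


omega = 2*pi*f = 2*pi*483 = 3034.78 rad/s
v = a / omega = 2.691 / 3034.78 = 0.00088672 m/s


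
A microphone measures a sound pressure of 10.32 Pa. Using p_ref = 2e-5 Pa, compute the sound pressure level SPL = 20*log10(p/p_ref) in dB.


p / p_ref = 10.32 / 2e-5 = 516000
SPL = 20 * log10(516000) = 114.25 dB


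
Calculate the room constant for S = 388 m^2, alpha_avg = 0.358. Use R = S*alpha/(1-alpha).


R = 388 * 0.358 / (1 - 0.358) = 216.36 m^2


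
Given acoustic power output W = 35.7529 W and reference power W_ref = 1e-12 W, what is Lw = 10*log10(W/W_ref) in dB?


W / W_ref = 35.7529 / 1e-12 = 3.57529e+13
Lw = 10 * log10(3.57529e+13) = 135.53 dB


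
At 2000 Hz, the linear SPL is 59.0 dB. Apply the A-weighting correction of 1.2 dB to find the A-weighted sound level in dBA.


A-weighting table: 2000 Hz -> 1.2 dB correction
SPL_A = SPL + correction = 59.0 + (1.2) = 60.2 dBA


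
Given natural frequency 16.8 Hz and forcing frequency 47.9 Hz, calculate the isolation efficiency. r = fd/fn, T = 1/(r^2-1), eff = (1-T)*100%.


r = 47.9 / 16.8 = 2.85119
r^2 - 1 = 2.85119^2 - 1 = 7.12928
T = 1/7.12928 = 0.140267
Efficiency = (1 - 0.140267)*100 = 85.973 %


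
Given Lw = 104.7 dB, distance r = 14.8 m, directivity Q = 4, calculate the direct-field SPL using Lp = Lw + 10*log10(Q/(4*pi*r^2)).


4*pi*r^2 = 4*pi*14.8^2 = 2752.54 m^2
Q / (4*pi*r^2) = 4 / 2752.54 = 0.0014532
Lp = 104.7 + 10*log10(0.0014532) = 76.323 dB


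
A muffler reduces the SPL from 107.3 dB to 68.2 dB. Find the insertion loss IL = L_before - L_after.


Insertion loss = SPL without muffler - SPL with muffler
IL = 107.3 - 68.2 = 39.1 dB


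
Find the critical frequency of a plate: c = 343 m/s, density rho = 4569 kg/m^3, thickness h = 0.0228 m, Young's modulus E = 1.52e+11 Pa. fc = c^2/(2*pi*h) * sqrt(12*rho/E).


12*rho/E = 12*4569/1.52e+11 = 3.60711e-07
sqrt(12*rho/E) = sqrt(3.60711e-07) = 0.000600592
c^2/(2*pi*h) = 343^2/(2*pi*0.0228) = 821246
fc = 821246 * 0.000600592 = 493.23 Hz


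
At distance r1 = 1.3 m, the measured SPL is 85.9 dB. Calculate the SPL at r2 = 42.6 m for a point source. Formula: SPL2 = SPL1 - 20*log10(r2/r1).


r2/r1 = 42.6/1.3 = 32.7692
Correction = 20*log10(32.7692) = 30.3093 dB
SPL2 = 85.9 - 30.3093 = 55.591 dB


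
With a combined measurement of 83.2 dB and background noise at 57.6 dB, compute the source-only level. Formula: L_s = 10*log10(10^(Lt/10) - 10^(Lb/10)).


10^(83.2/10) = 2.0893e+08
10^(57.6/10) = 575440
Difference = 2.0893e+08 - 575440 = 2.08355e+08
L_source = 10*log10(2.08355e+08) = 83.188 dB


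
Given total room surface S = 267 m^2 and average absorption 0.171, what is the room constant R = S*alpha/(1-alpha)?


R = 267 * 0.171 / (1 - 0.171) = 55.075 m^2


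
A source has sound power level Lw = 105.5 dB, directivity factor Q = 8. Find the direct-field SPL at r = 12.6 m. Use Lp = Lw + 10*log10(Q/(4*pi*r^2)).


4*pi*r^2 = 4*pi*12.6^2 = 1995.04 m^2
Q / (4*pi*r^2) = 8 / 1995.04 = 0.00400994
Lp = 105.5 + 10*log10(0.00400994) = 81.531 dB


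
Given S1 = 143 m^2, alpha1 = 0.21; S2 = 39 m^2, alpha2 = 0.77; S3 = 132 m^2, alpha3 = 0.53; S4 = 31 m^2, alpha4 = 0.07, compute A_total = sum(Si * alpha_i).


143 * 0.21 = 30.03
39 * 0.77 = 30.03
132 * 0.53 = 69.96
31 * 0.07 = 2.17
A_total = 30.03 + 30.03 + 69.96 + 2.17 = 132.19 m^2


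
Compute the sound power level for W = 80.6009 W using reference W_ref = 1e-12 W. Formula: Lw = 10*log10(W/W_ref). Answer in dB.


W / W_ref = 80.6009 / 1e-12 = 8.06009e+13
Lw = 10 * log10(8.06009e+13) = 139.06 dB


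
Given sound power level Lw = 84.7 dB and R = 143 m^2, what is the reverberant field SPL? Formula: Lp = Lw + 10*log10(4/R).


4/R = 4/143 = 0.027972
Lp = 84.7 + 10*log10(0.027972) = 69.167 dB


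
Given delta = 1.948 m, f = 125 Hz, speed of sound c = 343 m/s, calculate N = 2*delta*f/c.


N = 2*delta*f/c = 2*delta/lambda, where lambda = c/f
lambda = 343 / 125 = 2.744 m
N = 2 * 1.948 / 2.744 = 1.4198


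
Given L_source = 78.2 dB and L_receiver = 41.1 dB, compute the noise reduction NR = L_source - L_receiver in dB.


NR = L_source - L_receiver (difference between source and receiving room levels)
NR = 78.2 - 41.1 = 37.1 dB


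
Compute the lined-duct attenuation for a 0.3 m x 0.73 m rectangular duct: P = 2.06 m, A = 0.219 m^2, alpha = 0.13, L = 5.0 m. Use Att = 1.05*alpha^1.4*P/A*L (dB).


alpha^1.4 = 0.13^1.4 = 0.0574805
Attenuation rate = 1.05 * alpha^1.4 * P / A
= 1.05 * 0.0574805 * 2.06 / 0.219 = 0.567718 dB/m
Total Att = 0.567718 * 5.0 = 2.8386 dB


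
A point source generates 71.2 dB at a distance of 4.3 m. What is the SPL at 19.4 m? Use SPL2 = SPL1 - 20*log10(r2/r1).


r2/r1 = 19.4/4.3 = 4.51163
Correction = 20*log10(4.51163) = 13.0867 dB
SPL2 = 71.2 - 13.0867 = 58.113 dB


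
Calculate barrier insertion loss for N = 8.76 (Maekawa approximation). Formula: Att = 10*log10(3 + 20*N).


3 + 20*N = 3 + 20*8.76 = 178.2
Att = 10*log10(178.2) = 22.509 dB


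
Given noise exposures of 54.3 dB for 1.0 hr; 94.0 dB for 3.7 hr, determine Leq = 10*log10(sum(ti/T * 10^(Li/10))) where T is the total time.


T_total = 1.0 + 3.7 = 4.7 hr
(1.0/4.7) * 10^(54.3/10) = 57266.7
(3.7/4.7) * 10^(94.0/10) = 1.97744e+09
Sum = 57266.7 + 1.97744e+09 = 1.9775e+09
Leq = 10*log10(1.9775e+09) = 92.961 dB


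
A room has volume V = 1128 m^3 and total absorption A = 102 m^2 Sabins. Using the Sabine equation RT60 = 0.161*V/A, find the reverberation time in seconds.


RT60 = 0.161 * 1128 / 102 = 1.7805 s


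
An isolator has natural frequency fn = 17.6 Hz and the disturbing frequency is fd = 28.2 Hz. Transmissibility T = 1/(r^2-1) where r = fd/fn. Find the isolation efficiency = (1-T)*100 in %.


r = 28.2 / 17.6 = 1.60227
r^2 - 1 = 1.60227^2 - 1 = 1.56727
T = 1/1.56727 = 0.638052
Efficiency = (1 - 0.638052)*100 = 36.195 %


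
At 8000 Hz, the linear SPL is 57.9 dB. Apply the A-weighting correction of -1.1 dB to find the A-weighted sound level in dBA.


A-weighting table: 8000 Hz -> -1.1 dB correction
SPL_A = SPL + correction = 57.9 + (-1.1) = 56.8 dBA


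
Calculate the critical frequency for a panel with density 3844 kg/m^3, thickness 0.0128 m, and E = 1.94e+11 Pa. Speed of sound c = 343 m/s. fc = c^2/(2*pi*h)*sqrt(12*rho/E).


12*rho/E = 12*3844/1.94e+11 = 2.37773e-07
sqrt(12*rho/E) = sqrt(2.37773e-07) = 0.00048762
c^2/(2*pi*h) = 343^2/(2*pi*0.0128) = 1.46285e+06
fc = 1.46285e+06 * 0.00048762 = 713.31 Hz


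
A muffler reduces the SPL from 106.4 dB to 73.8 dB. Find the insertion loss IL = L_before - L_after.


Insertion loss = SPL without muffler - SPL with muffler
IL = 106.4 - 73.8 = 32.6 dB


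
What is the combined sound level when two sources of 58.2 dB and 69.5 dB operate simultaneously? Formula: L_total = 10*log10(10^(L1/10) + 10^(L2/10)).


10^(58.2/10) = 660693
10^(69.5/10) = 8.91251e+06
Sum = 660693 + 8.91251e+06 = 9.5732e+06
L_total = 10*log10(9.5732e+06) = 69.811 dB


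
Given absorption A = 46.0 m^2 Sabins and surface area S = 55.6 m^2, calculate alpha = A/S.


Absorption coefficient = absorbed power / incident power
alpha = A / S = 46.0 / 55.6 = 0.82734


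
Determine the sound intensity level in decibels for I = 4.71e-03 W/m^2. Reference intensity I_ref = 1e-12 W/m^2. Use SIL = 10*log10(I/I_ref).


I / I_ref = 4.71e-03 / 1e-12 = 4.71e+09
SIL = 10 * log10(4.71e+09) = 96.73 dB


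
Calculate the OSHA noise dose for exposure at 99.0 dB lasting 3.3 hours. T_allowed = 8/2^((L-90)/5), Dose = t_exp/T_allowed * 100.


T_allowed = 8 / 2^((99.0 - 90)/5) = 2.2974 hr
Dose = 3.3 / 2.2974 * 100 = 143.64 %


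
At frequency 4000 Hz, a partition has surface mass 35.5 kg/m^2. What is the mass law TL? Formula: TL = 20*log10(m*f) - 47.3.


m * f = 35.5 * 4000 = 142000
20*log10(142000) = 103.046 dB
TL = 103.046 - 47.3 = 55.746 dB


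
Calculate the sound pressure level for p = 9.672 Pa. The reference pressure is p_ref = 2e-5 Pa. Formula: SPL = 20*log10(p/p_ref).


p / p_ref = 9.672 / 2e-5 = 483600
SPL = 20 * log10(483600) = 113.69 dB


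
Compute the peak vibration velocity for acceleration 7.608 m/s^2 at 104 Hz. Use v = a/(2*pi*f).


omega = 2*pi*f = 2*pi*104 = 653.451 rad/s
v = a / omega = 7.608 / 653.451 = 0.011643 m/s


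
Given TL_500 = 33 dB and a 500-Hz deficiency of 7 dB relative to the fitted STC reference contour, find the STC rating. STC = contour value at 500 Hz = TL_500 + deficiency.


By ASTM E413, STC = value of the fitted reference contour at 500 Hz.
Contour value at 500 Hz = TL_500 + deficiency = 33 + 7 = 40
STC = 40


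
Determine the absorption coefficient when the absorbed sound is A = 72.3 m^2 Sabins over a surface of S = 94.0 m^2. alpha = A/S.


Absorption coefficient = absorbed power / incident power
alpha = A / S = 72.3 / 94.0 = 0.76915


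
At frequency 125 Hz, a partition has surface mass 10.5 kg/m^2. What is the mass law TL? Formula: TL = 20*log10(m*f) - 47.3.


m * f = 10.5 * 125 = 1312.5
20*log10(1312.5) = 62.362 dB
TL = 62.362 - 47.3 = 15.062 dB


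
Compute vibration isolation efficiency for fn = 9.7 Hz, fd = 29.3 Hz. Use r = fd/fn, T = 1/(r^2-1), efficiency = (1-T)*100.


r = 29.3 / 9.7 = 3.02062
r^2 - 1 = 3.02062^2 - 1 = 8.12415
T = 1/8.12415 = 0.12309
Efficiency = (1 - 0.12309)*100 = 87.691 %


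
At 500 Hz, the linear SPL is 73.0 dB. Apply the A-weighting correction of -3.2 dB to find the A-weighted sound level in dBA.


A-weighting table: 500 Hz -> -3.2 dB correction
SPL_A = SPL + correction = 73.0 + (-3.2) = 69.8 dBA


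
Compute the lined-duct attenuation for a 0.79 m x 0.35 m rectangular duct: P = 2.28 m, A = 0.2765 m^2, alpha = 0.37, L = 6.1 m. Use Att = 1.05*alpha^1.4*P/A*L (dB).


alpha^1.4 = 0.37^1.4 = 0.248589
Attenuation rate = 1.05 * alpha^1.4 * P / A
= 1.05 * 0.248589 * 2.28 / 0.2765 = 2.15234 dB/m
Total Att = 2.15234 * 6.1 = 13.129 dB


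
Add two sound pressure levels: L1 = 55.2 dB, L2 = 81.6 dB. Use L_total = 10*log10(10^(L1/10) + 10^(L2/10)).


10^(55.2/10) = 331131
10^(81.6/10) = 1.44544e+08
Sum = 331131 + 1.44544e+08 = 1.44875e+08
L_total = 10*log10(1.44875e+08) = 81.61 dB


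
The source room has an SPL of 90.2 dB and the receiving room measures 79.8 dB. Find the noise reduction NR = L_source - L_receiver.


NR = L_source - L_receiver (difference between source and receiving room levels)
NR = 90.2 - 79.8 = 10.4 dB


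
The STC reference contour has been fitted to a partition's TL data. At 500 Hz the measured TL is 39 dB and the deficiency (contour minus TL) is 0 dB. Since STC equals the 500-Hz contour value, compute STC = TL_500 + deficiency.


By ASTM E413, STC = value of the fitted reference contour at 500 Hz.
Contour value at 500 Hz = TL_500 + deficiency = 39 + 0 = 39
STC = 39


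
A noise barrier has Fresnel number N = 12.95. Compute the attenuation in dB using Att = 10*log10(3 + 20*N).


3 + 20*N = 3 + 20*12.95 = 262
Att = 10*log10(262) = 24.183 dB


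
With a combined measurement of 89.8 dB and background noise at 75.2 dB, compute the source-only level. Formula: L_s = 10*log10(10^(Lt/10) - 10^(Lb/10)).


10^(89.8/10) = 9.54993e+08
10^(75.2/10) = 3.31131e+07
Difference = 9.54993e+08 - 3.31131e+07 = 9.2188e+08
L_source = 10*log10(9.2188e+08) = 89.647 dB


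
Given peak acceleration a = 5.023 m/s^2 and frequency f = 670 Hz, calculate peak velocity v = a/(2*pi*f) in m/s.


omega = 2*pi*f = 2*pi*670 = 4209.73 rad/s
v = a / omega = 5.023 / 4209.73 = 0.0011932 m/s


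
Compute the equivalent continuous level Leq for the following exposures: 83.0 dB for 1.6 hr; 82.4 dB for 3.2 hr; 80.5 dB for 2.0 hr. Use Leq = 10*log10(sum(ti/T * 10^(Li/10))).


T_total = 1.6 + 3.2 + 2.0 = 6.8 hr
(1.6/6.8) * 10^(83.0/10) = 4.69473e+07
(3.2/6.8) * 10^(82.4/10) = 8.17789e+07
(2.0/6.8) * 10^(80.5/10) = 3.30005e+07
Sum = 4.69473e+07 + 8.17789e+07 + 3.30005e+07 = 1.61727e+08
Leq = 10*log10(1.61727e+08) = 82.088 dB


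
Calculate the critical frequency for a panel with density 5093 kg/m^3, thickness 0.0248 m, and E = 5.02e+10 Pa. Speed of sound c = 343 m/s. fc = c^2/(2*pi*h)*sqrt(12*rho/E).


12*rho/E = 12*5093/5.02e+10 = 1.21745e-06
sqrt(12*rho/E) = sqrt(1.21745e-06) = 0.00110338
c^2/(2*pi*h) = 343^2/(2*pi*0.0248) = 755017
fc = 755017 * 0.00110338 = 833.07 Hz


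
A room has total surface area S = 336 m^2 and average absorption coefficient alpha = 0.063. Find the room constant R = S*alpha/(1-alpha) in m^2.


R = 336 * 0.063 / (1 - 0.063) = 22.591 m^2


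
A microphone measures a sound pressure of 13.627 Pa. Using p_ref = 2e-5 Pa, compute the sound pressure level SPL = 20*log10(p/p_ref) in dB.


p / p_ref = 13.627 / 2e-5 = 681350
SPL = 20 * log10(681350) = 116.67 dB


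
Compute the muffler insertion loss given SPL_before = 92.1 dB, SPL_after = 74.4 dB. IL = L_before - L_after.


Insertion loss = SPL without muffler - SPL with muffler
IL = 92.1 - 74.4 = 17.7 dB


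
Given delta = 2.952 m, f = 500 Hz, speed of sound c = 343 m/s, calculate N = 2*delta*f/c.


N = 2*delta*f/c = 2*delta/lambda, where lambda = c/f
lambda = 343 / 500 = 0.686 m
N = 2 * 2.952 / 0.686 = 8.6064


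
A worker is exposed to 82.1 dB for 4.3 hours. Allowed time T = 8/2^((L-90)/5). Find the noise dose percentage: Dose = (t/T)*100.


T_allowed = 8 / 2^((82.1 - 90)/5) = 23.9176 hr
Dose = 4.3 / 23.9176 * 100 = 17.978 %


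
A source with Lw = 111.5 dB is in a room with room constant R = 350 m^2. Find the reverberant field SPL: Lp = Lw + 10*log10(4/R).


4/R = 4/350 = 0.0114286
Lp = 111.5 + 10*log10(0.0114286) = 92.08 dB


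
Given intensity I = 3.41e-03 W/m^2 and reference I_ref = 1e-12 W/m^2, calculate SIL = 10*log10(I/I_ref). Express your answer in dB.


I / I_ref = 3.41e-03 / 1e-12 = 3.41e+09
SIL = 10 * log10(3.41e+09) = 95.328 dB


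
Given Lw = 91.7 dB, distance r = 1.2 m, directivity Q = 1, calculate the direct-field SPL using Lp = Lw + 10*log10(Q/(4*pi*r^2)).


4*pi*r^2 = 4*pi*1.2^2 = 18.0956 m^2
Q / (4*pi*r^2) = 1 / 18.0956 = 0.0552621
Lp = 91.7 + 10*log10(0.0552621) = 79.124 dB


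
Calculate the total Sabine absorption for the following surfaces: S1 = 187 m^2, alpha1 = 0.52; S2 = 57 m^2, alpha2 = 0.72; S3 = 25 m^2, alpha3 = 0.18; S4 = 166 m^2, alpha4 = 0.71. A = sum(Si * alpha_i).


187 * 0.52 = 97.24
57 * 0.72 = 41.04
25 * 0.18 = 4.5
166 * 0.71 = 117.86
A_total = 97.24 + 41.04 + 4.5 + 117.86 = 260.64 m^2


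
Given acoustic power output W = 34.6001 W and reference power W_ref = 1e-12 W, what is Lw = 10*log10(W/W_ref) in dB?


W / W_ref = 34.6001 / 1e-12 = 3.46001e+13
Lw = 10 * log10(3.46001e+13) = 135.39 dB


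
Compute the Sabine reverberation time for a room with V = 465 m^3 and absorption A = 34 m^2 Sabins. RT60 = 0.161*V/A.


RT60 = 0.161 * 465 / 34 = 2.2019 s


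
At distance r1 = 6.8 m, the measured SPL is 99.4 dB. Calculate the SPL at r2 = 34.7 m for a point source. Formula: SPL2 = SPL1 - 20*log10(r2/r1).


r2/r1 = 34.7/6.8 = 5.10294
Correction = 20*log10(5.10294) = 14.1564 dB
SPL2 = 99.4 - 14.1564 = 85.244 dB


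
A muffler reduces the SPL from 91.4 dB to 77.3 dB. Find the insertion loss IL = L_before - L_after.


Insertion loss = SPL without muffler - SPL with muffler
IL = 91.4 - 77.3 = 14.1 dB


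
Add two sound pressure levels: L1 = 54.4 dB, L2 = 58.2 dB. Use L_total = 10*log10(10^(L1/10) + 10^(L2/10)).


10^(54.4/10) = 275423
10^(58.2/10) = 660693
Sum = 275423 + 660693 = 936116
L_total = 10*log10(936116) = 59.713 dB


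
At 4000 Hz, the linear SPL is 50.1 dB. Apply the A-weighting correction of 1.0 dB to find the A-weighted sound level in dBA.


A-weighting table: 4000 Hz -> 1.0 dB correction
SPL_A = SPL + correction = 50.1 + (1.0) = 51.1 dBA


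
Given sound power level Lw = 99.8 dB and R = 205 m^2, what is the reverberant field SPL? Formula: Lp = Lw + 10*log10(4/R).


4/R = 4/205 = 0.0195122
Lp = 99.8 + 10*log10(0.0195122) = 82.703 dB


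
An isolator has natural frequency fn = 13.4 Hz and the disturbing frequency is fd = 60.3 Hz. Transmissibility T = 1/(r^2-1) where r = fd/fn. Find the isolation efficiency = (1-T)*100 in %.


r = 60.3 / 13.4 = 4.5
r^2 - 1 = 4.5^2 - 1 = 19.25
T = 1/19.25 = 0.0519481
Efficiency = (1 - 0.0519481)*100 = 94.805 %


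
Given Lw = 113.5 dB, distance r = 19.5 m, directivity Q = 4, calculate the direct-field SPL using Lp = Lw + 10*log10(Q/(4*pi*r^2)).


4*pi*r^2 = 4*pi*19.5^2 = 4778.36 m^2
Q / (4*pi*r^2) = 4 / 4778.36 = 0.000837107
Lp = 113.5 + 10*log10(0.000837107) = 82.728 dB


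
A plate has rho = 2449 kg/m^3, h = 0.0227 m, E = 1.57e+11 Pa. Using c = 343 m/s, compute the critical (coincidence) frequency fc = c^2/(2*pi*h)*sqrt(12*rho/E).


12*rho/E = 12*2449/1.57e+11 = 1.87185e-07
sqrt(12*rho/E) = sqrt(1.87185e-07) = 0.000432649
c^2/(2*pi*h) = 343^2/(2*pi*0.0227) = 824864
fc = 824864 * 0.000432649 = 356.88 Hz


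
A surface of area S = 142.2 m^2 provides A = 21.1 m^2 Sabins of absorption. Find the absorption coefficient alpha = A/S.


Absorption coefficient = absorbed power / incident power
alpha = A / S = 21.1 / 142.2 = 0.14838


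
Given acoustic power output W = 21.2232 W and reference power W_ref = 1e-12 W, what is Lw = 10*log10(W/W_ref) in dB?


W / W_ref = 21.2232 / 1e-12 = 2.12232e+13
Lw = 10 * log10(2.12232e+13) = 133.27 dB


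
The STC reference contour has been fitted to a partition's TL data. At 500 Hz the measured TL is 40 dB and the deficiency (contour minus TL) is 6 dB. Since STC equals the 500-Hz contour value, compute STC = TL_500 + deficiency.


By ASTM E413, STC = value of the fitted reference contour at 500 Hz.
Contour value at 500 Hz = TL_500 + deficiency = 40 + 6 = 46
STC = 46


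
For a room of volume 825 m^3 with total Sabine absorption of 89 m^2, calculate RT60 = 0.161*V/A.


RT60 = 0.161 * 825 / 89 = 1.4924 s


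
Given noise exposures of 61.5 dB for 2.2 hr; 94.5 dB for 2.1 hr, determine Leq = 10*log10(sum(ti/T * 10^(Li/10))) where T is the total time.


T_total = 2.2 + 2.1 = 4.3 hr
(2.2/4.3) * 10^(61.5/10) = 722694
(2.1/4.3) * 10^(94.5/10) = 1.37642e+09
Sum = 722694 + 1.37642e+09 = 1.37714e+09
Leq = 10*log10(1.37714e+09) = 91.39 dB


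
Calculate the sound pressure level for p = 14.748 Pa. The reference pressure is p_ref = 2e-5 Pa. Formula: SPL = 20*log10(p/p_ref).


p / p_ref = 14.748 / 2e-5 = 737400
SPL = 20 * log10(737400) = 117.35 dB


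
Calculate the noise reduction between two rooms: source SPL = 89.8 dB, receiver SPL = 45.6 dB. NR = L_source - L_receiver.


NR = L_source - L_receiver (difference between source and receiving room levels)
NR = 89.8 - 45.6 = 44.2 dB


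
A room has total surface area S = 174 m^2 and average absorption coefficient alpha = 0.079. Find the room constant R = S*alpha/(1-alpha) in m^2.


R = 174 * 0.079 / (1 - 0.079) = 14.925 m^2


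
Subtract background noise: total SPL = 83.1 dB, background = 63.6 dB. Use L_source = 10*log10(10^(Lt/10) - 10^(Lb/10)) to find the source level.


10^(83.1/10) = 2.04174e+08
10^(63.6/10) = 2.29087e+06
Difference = 2.04174e+08 - 2.29087e+06 = 2.01883e+08
L_source = 10*log10(2.01883e+08) = 83.051 dB


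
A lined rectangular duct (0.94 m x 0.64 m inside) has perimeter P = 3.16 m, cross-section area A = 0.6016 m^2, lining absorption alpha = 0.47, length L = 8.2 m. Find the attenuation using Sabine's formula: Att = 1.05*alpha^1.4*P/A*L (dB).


alpha^1.4 = 0.47^1.4 = 0.347486
Attenuation rate = 1.05 * alpha^1.4 * P / A
= 1.05 * 0.347486 * 3.16 / 0.6016 = 1.91649 dB/m
Total Att = 1.91649 * 8.2 = 15.715 dB


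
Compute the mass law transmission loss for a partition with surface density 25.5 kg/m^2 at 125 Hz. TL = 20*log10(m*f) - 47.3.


m * f = 25.5 * 125 = 3187.5
20*log10(3187.5) = 70.069 dB
TL = 70.069 - 47.3 = 22.769 dB


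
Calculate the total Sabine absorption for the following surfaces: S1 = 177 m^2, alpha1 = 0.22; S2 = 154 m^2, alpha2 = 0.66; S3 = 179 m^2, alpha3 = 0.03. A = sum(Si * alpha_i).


177 * 0.22 = 38.94
154 * 0.66 = 101.64
179 * 0.03 = 5.37
A_total = 38.94 + 101.64 + 5.37 = 145.95 m^2


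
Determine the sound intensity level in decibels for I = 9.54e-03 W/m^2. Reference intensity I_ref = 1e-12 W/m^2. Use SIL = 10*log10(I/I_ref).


I / I_ref = 9.54e-03 / 1e-12 = 9.54e+09
SIL = 10 * log10(9.54e+09) = 99.795 dB


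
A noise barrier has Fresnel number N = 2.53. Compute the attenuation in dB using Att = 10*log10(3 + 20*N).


3 + 20*N = 3 + 20*2.53 = 53.6
Att = 10*log10(53.6) = 17.292 dB


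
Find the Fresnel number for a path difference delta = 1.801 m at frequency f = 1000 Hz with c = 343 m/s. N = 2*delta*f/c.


N = 2*delta*f/c = 2*delta/lambda, where lambda = c/f
lambda = 343 / 1000 = 0.343 m
N = 2 * 1.801 / 0.343 = 10.501


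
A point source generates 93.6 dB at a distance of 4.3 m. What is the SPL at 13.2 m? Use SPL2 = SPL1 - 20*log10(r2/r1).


r2/r1 = 13.2/4.3 = 3.06977
Correction = 20*log10(3.06977) = 9.74212 dB
SPL2 = 93.6 - 9.74212 = 83.858 dB


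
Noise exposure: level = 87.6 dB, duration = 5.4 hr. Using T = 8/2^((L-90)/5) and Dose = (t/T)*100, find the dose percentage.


T_allowed = 8 / 2^((87.6 - 90)/5) = 11.1579 hr
Dose = 5.4 / 11.1579 * 100 = 48.396 %


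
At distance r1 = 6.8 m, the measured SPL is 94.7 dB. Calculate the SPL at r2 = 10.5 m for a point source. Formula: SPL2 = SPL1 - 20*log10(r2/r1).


r2/r1 = 10.5/6.8 = 1.54412
Correction = 20*log10(1.54412) = 3.77362 dB
SPL2 = 94.7 - 3.77362 = 90.926 dB


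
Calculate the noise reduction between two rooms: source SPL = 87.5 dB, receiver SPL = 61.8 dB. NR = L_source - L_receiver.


NR = L_source - L_receiver (difference between source and receiving room levels)
NR = 87.5 - 61.8 = 25.7 dB


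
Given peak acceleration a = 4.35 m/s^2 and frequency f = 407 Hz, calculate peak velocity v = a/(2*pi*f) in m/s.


omega = 2*pi*f = 2*pi*407 = 2557.26 rad/s
v = a / omega = 4.35 / 2557.26 = 0.001701 m/s


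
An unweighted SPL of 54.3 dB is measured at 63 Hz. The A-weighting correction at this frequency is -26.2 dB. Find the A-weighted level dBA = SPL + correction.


A-weighting table: 63 Hz -> -26.2 dB correction
SPL_A = SPL + correction = 54.3 + (-26.2) = 28.1 dBA


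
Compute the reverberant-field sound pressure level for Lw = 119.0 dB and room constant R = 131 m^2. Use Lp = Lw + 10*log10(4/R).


4/R = 4/131 = 0.0305344
Lp = 119.0 + 10*log10(0.0305344) = 103.85 dB


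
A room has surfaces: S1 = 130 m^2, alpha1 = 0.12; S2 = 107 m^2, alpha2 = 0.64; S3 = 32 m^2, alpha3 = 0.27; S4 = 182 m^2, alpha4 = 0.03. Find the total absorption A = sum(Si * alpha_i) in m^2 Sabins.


130 * 0.12 = 15.6
107 * 0.64 = 68.48
32 * 0.27 = 8.64
182 * 0.03 = 5.46
A_total = 15.6 + 68.48 + 8.64 + 5.46 = 98.18 m^2


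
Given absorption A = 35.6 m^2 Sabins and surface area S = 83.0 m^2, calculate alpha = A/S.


Absorption coefficient = absorbed power / incident power
alpha = A / S = 35.6 / 83.0 = 0.42892


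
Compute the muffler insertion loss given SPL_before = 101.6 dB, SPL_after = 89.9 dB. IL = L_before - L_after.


Insertion loss = SPL without muffler - SPL with muffler
IL = 101.6 - 89.9 = 11.7 dB


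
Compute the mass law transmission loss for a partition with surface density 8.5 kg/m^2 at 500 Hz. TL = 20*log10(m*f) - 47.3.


m * f = 8.5 * 500 = 4250
20*log10(4250) = 72.5678 dB
TL = 72.5678 - 47.3 = 25.268 dB


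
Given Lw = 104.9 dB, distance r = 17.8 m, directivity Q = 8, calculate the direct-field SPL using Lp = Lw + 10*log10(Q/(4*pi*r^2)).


4*pi*r^2 = 4*pi*17.8^2 = 3981.53 m^2
Q / (4*pi*r^2) = 8 / 3981.53 = 0.00200928
Lp = 104.9 + 10*log10(0.00200928) = 77.93 dB


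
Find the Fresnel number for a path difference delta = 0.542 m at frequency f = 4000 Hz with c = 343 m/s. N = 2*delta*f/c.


N = 2*delta*f/c = 2*delta/lambda, where lambda = c/f
lambda = 343 / 4000 = 0.08575 m
N = 2 * 0.542 / 0.08575 = 12.641


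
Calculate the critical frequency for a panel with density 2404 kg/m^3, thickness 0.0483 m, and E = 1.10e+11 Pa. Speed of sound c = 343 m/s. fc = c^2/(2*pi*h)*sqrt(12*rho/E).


12*rho/E = 12*2404/1.10e+11 = 2.62255e-07
sqrt(12*rho/E) = sqrt(2.62255e-07) = 0.000512108
c^2/(2*pi*h) = 343^2/(2*pi*0.0483) = 387669
fc = 387669 * 0.000512108 = 198.53 Hz


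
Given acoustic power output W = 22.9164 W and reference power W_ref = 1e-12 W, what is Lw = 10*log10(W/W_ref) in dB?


W / W_ref = 22.9164 / 1e-12 = 2.29164e+13
Lw = 10 * log10(2.29164e+13) = 133.6 dB


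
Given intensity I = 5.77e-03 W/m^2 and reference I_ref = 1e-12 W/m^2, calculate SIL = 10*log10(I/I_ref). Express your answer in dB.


I / I_ref = 5.77e-03 / 1e-12 = 5.77e+09
SIL = 10 * log10(5.77e+09) = 97.612 dB


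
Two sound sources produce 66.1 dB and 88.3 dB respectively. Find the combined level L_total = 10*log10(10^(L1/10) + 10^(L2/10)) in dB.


10^(66.1/10) = 4.0738e+06
10^(88.3/10) = 6.76083e+08
Sum = 4.0738e+06 + 6.76083e+08 = 6.80157e+08
L_total = 10*log10(6.80157e+08) = 88.326 dB


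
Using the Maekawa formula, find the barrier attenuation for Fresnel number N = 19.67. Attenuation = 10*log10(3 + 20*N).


3 + 20*N = 3 + 20*19.67 = 396.4
Att = 10*log10(396.4) = 25.981 dB


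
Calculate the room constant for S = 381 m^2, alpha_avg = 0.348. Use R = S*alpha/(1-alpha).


R = 381 * 0.348 / (1 - 0.348) = 203.36 m^2


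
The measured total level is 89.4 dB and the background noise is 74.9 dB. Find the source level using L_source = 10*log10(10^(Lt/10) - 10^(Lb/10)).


10^(89.4/10) = 8.70964e+08
10^(74.9/10) = 3.0903e+07
Difference = 8.70964e+08 - 3.0903e+07 = 8.40061e+08
L_source = 10*log10(8.40061e+08) = 89.243 dB


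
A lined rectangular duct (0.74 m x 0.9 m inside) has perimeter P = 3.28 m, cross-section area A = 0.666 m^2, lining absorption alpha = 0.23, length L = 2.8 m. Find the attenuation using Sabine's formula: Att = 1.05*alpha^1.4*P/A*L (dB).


alpha^1.4 = 0.23^1.4 = 0.127767
Attenuation rate = 1.05 * alpha^1.4 * P / A
= 1.05 * 0.127767 * 3.28 / 0.666 = 0.660705 dB/m
Total Att = 0.660705 * 2.8 = 1.85 dB


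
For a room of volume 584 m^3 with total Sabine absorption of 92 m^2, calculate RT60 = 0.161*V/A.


RT60 = 0.161 * 584 / 92 = 1.022 s


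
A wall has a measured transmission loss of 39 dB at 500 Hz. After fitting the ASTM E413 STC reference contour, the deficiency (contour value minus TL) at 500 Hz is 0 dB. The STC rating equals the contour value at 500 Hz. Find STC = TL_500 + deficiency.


By ASTM E413, STC = value of the fitted reference contour at 500 Hz.
Contour value at 500 Hz = TL_500 + deficiency = 39 + 0 = 39
STC = 39


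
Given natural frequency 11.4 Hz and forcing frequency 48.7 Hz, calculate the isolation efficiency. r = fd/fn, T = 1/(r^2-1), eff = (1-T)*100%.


r = 48.7 / 11.4 = 4.27193
r^2 - 1 = 4.27193^2 - 1 = 17.2494
T = 1/17.2494 = 0.057973
Efficiency = (1 - 0.057973)*100 = 94.203 %


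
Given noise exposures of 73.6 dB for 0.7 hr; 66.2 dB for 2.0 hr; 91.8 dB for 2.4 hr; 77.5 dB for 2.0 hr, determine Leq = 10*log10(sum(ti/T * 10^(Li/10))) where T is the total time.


T_total = 0.7 + 2.0 + 2.4 + 2.0 = 7.1 hr
(0.7/7.1) * 10^(73.6/10) = 2.2586e+06
(2.0/7.1) * 10^(66.2/10) = 1.17428e+06
(2.4/7.1) * 10^(91.8/10) = 5.11626e+08
(2.0/7.1) * 10^(77.5/10) = 1.58406e+07
Sum = 2.2586e+06 + 1.17428e+06 + 5.11626e+08 + 1.58406e+07 = 5.30899e+08
Leq = 10*log10(5.30899e+08) = 87.25 dB


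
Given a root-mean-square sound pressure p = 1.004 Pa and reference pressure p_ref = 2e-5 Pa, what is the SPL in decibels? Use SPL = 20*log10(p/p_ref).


p / p_ref = 1.004 / 2e-5 = 50200
SPL = 20 * log10(50200) = 94.014 dB


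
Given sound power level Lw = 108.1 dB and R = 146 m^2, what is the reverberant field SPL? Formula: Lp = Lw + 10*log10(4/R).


4/R = 4/146 = 0.0273973
Lp = 108.1 + 10*log10(0.0273973) = 92.477 dB


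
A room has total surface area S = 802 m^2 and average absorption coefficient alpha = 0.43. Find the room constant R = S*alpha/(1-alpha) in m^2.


R = 802 * 0.43 / (1 - 0.43) = 605.02 m^2


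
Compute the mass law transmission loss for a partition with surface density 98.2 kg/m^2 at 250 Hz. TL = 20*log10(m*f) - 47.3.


m * f = 98.2 * 250 = 24550
20*log10(24550) = 87.801 dB
TL = 87.801 - 47.3 = 40.501 dB


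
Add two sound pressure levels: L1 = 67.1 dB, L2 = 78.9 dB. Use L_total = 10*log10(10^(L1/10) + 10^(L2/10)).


10^(67.1/10) = 5.12861e+06
10^(78.9/10) = 7.76247e+07
Sum = 5.12861e+06 + 7.76247e+07 = 8.27533e+07
L_total = 10*log10(8.27533e+07) = 79.178 dB


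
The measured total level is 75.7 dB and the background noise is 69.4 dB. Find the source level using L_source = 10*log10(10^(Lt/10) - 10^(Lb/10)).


10^(75.7/10) = 3.71535e+07
10^(69.4/10) = 8.70964e+06
Difference = 3.71535e+07 - 8.70964e+06 = 2.84439e+07
L_source = 10*log10(2.84439e+07) = 74.54 dB


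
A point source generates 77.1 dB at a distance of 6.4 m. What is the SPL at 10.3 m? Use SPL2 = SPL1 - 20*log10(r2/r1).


r2/r1 = 10.3/6.4 = 1.60938
Correction = 20*log10(1.60938) = 4.13317 dB
SPL2 = 77.1 - 4.13317 = 72.967 dB


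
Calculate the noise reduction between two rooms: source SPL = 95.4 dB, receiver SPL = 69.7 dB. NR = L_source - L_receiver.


NR = L_source - L_receiver (difference between source and receiving room levels)
NR = 95.4 - 69.7 = 25.7 dB


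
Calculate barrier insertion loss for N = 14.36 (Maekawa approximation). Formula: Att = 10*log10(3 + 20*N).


3 + 20*N = 3 + 20*14.36 = 290.2
Att = 10*log10(290.2) = 24.627 dB
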